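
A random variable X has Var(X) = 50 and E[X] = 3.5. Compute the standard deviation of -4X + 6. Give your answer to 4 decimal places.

Var(-4X + 6) = (-4)²·50 = 800
σ(-4X + 6) = √800 ≈ 28.2843

28.2843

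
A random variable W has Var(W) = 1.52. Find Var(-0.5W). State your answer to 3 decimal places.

0.380

Var(-0.5W) = (-0.5)²·Var(W) = 0.25·1.52 = 0.38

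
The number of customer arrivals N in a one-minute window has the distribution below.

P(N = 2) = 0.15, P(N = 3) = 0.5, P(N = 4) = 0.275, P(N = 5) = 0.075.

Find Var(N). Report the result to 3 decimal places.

0.649

E[N] = (2)(0.15) + (3)(0.5) + (4)(0.275) + (5)(0.075) = 3.275
E[N²] = (2)²(0.15) + (3)²(0.5) + (4)²(0.275) + (5)²(0.075) = 11.375
Var(N) = E[N²] − (E[N])² = 11.375 − (3.275)² = 0.649375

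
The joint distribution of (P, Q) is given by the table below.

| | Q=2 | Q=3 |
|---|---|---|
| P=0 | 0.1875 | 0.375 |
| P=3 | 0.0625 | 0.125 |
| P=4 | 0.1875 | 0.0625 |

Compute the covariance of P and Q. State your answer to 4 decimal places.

-0.2539

E[P] = 1.5625,  E[Q] = 2.5625
E[PQ] = 3.75
Cov(P,Q) = E[PQ] − E[P]E[Q] = 3.75 − (1.5625)(2.5625) = -0.25390625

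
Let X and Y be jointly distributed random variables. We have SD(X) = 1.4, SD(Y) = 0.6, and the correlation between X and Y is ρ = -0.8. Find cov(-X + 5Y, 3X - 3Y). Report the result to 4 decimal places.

V(X) = (1.4)² = 1.96;  V(Y) = (0.6)² = 0.36
cov(X,Y) = ρ·SD(X)·SD(Y) = -0.8·1.4·0.6 = -0.672
cov(-X + 5Y, 3X - 3Y) = (-1)(3)V(X) + (5)(-3)V(Y) + [(-1)(-3) + (5)(3)]cov(X,Y)
= -3·1.96 + -15·0.36 + 18·-0.672 = -23.376

-23.3760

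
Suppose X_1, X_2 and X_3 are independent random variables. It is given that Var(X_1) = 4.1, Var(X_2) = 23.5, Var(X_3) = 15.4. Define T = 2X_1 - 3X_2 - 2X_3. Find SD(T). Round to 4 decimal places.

By independence, Var(T) = (2)²Var(X_1) + (-3)²Var(X_2) + (-2)²Var(X_3)
= (2)²·4.1 + (-3)²·23.5 + (-2)²·15.4 = 289.5
SD(T) = √289.5 ≈ 17.0147

17.0147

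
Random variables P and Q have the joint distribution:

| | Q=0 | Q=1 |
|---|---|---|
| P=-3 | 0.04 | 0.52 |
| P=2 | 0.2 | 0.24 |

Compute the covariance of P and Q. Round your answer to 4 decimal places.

-0.4720

E[P] = -0.8,  E[Q] = 0.76
E[PQ] = -1.08
Cov(P,Q) = E[PQ] − E[P]E[Q] = -1.08 − (-0.8)(0.76) = -0.472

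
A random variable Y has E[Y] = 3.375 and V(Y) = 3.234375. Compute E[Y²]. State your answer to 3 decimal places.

E[Y²] = V(Y) + (E[Y])² = 3.234375 + (3.375)² = 14.625

14.625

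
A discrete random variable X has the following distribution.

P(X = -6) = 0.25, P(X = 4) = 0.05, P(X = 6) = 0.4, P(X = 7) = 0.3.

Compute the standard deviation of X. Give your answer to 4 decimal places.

E[X] = (-6)(0.25) + (4)(0.05) + (6)(0.4) + (7)(0.3) = 3.2
E[X²] = (-6)²(0.25) + (4)²(0.05) + (6)²(0.4) + (7)²(0.3) = 38.9
Var(X) = E[X²] − (E[X])² = 38.9 − (3.2)² = 28.66
σ(X) = √28.66 ≈ 5.3535

5.3535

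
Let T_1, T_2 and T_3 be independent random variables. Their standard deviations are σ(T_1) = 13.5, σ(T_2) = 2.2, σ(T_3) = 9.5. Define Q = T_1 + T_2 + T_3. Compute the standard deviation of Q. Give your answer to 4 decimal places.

V(T_1) = 182.25, V(T_2) = 4.84, V(T_3) = 90.25
By independence, V(Q) = (1)²V(T_1) + (1)²V(T_2) + (1)²V(T_3)
= (1)²·182.25 + (1)²·4.84 + (1)²·90.25 = 277.34
σ(Q) = √277.34 ≈ 16.6535

16.6535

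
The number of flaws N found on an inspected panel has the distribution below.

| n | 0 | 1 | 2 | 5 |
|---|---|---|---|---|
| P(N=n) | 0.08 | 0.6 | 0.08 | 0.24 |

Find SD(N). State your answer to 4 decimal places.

E[N] = (0)(0.08) + (1)(0.6) + (2)(0.08) + (5)(0.24) = 1.96
E[N²] = (0)²(0.08) + (1)²(0.6) + (2)²(0.08) + (5)²(0.24) = 6.92
Var(N) = E[N²] − (E[N])² = 6.92 − (1.96)² = 3.0784
SD(N) = √3.0784 ≈ 1.7545

1.7545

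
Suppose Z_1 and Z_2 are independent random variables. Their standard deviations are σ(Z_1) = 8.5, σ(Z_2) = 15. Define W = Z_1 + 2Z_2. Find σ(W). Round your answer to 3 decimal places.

31.181

V(Z_1) = 72.25, V(Z_2) = 225
By independence, V(W) = (1)²V(Z_1) + (2)²V(Z_2)
= (1)²·72.25 + (2)²·225 = 972.25
σ(W) = √972.25 ≈ 31.181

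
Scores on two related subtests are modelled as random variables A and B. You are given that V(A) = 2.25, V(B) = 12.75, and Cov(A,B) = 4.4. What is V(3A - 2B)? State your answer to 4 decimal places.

18.4500

V(3A - 2B) = (3)²·V(A) + (-2)²·V(B) + 2·(3)·(-2)·Cov(A,B)
= 9·2.25 + 4·12.75 + -12·4.4 = 18.45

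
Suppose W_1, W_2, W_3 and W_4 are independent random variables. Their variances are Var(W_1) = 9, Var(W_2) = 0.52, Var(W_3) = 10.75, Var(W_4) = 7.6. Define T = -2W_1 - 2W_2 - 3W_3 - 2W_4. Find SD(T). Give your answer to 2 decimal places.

By independence, Var(T) = (-2)²Var(W_1) + (-2)²Var(W_2) + (-3)²Var(W_3) + (-2)²Var(W_4)
= (-2)²·9 + (-2)²·0.52 + (-3)²·10.75 + (-2)²·7.6 = 165.23
SD(T) = √165.23 ≈ 12.85

12.85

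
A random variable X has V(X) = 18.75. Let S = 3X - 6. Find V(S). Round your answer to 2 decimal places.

V(3X - 6) = (3)²·V(X) = 9·18.75 = 168.75

168.75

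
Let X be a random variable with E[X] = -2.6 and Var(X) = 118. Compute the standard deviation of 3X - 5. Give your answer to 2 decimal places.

32.59

Var(3X - 5) = (3)²·118 = 1062
SD(3X - 5) = √1062 ≈ 32.59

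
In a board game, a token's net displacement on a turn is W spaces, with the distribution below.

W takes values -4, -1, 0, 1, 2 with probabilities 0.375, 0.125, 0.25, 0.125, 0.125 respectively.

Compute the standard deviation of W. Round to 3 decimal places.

2.278

E[W] = (-4)(0.375) + (-1)(0.125) + (0)(0.25) + (1)(0.125) + (2)(0.125) = -1.25
E[W²] = (-4)²(0.375) + (-1)²(0.125) + (0)²(0.25) + (1)²(0.125) + (2)²(0.125) = 6.75
V(W) = E[W²] − (E[W])² = 6.75 − (-1.25)² = 5.1875
sd(W) = √5.1875 ≈ 2.278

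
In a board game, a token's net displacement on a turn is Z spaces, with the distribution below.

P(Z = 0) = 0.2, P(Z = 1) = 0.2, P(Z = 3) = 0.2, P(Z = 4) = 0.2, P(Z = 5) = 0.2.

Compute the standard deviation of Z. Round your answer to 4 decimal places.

E[Z] = (0)(0.2) + (1)(0.2) + (3)(0.2) + (4)(0.2) + (5)(0.2) = 2.6
E[Z²] = (0)²(0.2) + (1)²(0.2) + (3)²(0.2) + (4)²(0.2) + (5)²(0.2) = 10.2
var(Z) = E[Z²] − (E[Z])² = 10.2 − (2.6)² = 3.44
SD(Z) = √3.44 ≈ 1.8547

1.8547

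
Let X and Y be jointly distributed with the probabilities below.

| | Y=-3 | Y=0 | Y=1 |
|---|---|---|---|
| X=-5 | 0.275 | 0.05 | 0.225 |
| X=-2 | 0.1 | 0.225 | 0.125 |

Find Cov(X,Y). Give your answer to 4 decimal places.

E[X] = -3.65,  E[Y] = -0.775
E[XY] = 3.35
Cov(X,Y) = E[XY] − E[X]E[Y] = 3.35 − (-3.65)(-0.775) = 0.52125

0.5213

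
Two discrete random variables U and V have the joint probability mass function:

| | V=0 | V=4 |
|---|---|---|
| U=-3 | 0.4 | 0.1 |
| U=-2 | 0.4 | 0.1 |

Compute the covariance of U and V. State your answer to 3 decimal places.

E[U] = -2.5,  E[V] = 0.8
E[UV] = -2
Cov(U,V) = E[UV] − E[U]E[V] = -2 − (-2.5)(0.8) = 0

0.000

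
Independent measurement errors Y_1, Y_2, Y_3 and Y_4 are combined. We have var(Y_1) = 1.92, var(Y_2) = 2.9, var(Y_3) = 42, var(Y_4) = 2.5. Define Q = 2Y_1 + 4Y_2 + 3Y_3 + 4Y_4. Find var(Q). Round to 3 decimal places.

By independence, var(Q) = (2)²var(Y_1) + (4)²var(Y_2) + (3)²var(Y_3) + (4)²var(Y_4)
= (2)²·1.92 + (4)²·2.9 + (3)²·42 + (4)²·2.5 = 472.08

472.080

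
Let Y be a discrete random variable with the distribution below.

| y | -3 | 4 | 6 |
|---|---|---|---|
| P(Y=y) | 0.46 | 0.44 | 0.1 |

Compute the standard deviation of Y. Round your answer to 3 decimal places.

E[Y] = (-3)(0.46) + (4)(0.44) + (6)(0.1) = 0.98
E[Y²] = (-3)²(0.46) + (4)²(0.44) + (6)²(0.1) = 14.78
var(Y) = E[Y²] − (E[Y])² = 14.78 − (0.98)² = 13.8196
σ(Y) = √13.8196 ≈ 3.717

3.717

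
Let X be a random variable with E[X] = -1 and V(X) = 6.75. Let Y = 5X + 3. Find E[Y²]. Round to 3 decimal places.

172.750

E[5X + 3] = 5·-1 + 3 = -2
V(5X + 3) = (5)²·6.75 = 168.75
E[Y²] = V(Y) + (E[Y])² = 168.75 + (-2)² = 172.75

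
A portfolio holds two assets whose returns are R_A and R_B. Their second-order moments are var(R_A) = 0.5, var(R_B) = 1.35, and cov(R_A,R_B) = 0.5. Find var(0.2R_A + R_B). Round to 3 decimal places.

1.570

var(0.2R_A + R_B) = (0.2)²·var(R_A) + (1)²·var(R_B) + 2·(0.2)·(1)·cov(R_A,R_B)
= 0.04·0.5 + 1·1.35 + 0.4·0.5 = 1.57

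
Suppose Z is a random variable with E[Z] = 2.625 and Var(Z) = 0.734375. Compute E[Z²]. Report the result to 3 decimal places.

7.625

E[Z²] = Var(Z) + (E[Z])² = 0.734375 + (2.625)² = 7.625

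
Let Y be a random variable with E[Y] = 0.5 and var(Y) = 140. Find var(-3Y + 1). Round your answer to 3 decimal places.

var(-3Y + 1) = (-3)²·var(Y) = 9·140 = 1260

1260.000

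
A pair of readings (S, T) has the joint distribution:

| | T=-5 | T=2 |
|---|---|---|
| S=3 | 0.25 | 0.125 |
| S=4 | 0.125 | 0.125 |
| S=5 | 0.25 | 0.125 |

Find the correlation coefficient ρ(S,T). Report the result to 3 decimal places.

E[S] = 4,  E[T] = -2.375
E[ST] = -9.5
Cov(S,T) = E[ST] − E[S]E[T] = -9.5 − (4)(-2.375) = 0
V(S) = 0.75,  V(T) = 11.484375
ρ = 0 / √(0.75·11.484375) ≈ 0.000

0.000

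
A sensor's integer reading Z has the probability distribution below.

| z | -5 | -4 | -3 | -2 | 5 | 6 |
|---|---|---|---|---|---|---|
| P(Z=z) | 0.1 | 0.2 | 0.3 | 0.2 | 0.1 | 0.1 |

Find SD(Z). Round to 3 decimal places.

E[Z] = (-5)(0.1) + (-4)(0.2) + (-3)(0.3) + (-2)(0.2) + (5)(0.1) + (6)(0.1) = -1.5
E[Z²] = (-5)²(0.1) + (-4)²(0.2) + (-3)²(0.3) + (-2)²(0.2) + (5)²(0.1) + (6)²(0.1) = 15.3
var(Z) = E[Z²] − (E[Z])² = 15.3 − (-1.5)² = 13.05
SD(Z) = √13.05 ≈ 3.612

3.612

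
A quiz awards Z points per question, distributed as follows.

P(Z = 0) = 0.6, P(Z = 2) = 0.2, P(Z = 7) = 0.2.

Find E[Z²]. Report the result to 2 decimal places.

E[Z²] = (0)²(0.6) + (2)²(0.2) + (7)²(0.2) = 10.6

10.60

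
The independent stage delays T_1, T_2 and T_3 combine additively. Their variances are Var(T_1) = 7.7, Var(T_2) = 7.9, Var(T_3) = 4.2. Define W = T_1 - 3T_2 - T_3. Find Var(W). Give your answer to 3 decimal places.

83.000

By independence, Var(W) = (1)²Var(T_1) + (-3)²Var(T_2) + (-1)²Var(T_3)
= (1)²·7.7 + (-3)²·7.9 + (-1)²·4.2 = 83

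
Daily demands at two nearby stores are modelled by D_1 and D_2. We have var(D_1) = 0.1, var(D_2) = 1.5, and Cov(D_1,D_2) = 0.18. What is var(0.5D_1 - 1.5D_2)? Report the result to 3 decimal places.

var(0.5D_1 - 1.5D_2) = (0.5)²·var(D_1) + (-1.5)²·var(D_2) + 2·(0.5)·(-1.5)·Cov(D_1,D_2)
= 0.25·0.1 + 2.25·1.5 + -1.5·0.18 = 3.13

3.130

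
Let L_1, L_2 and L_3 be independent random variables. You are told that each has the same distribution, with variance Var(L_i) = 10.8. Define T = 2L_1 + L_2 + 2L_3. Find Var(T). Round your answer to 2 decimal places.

97.20

By independence, Var(T) = (2)²Var(L_1) + (1)²Var(L_2) + (2)²Var(L_3)
= (2)²·10.8 + (1)²·10.8 + (2)²·10.8 = 97.2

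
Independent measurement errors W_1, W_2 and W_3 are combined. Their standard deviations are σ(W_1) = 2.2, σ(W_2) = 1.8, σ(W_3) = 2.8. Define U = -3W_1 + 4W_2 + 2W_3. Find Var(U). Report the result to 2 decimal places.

126.76

Var(W_1) = 4.84, Var(W_2) = 3.24, Var(W_3) = 7.84
By independence, Var(U) = (-3)²Var(W_1) + (4)²Var(W_2) + (2)²Var(W_3)
= (-3)²·4.84 + (4)²·3.24 + (2)²·7.84 = 126.76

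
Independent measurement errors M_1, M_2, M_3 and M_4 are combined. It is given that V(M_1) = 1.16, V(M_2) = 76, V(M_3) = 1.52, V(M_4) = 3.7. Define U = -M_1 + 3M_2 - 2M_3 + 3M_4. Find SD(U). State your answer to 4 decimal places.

By independence, V(U) = (-1)²V(M_1) + (3)²V(M_2) + (-2)²V(M_3) + (3)²V(M_4)
= (-1)²·1.16 + (3)²·76 + (-2)²·1.52 + (3)²·3.7 = 724.54
SD(U) = √724.54 ≈ 26.9173

26.9173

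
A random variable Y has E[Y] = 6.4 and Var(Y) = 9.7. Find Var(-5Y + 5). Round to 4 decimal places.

Var(-5Y + 5) = (-5)²·Var(Y) = 25·9.7 = 242.5

242.5000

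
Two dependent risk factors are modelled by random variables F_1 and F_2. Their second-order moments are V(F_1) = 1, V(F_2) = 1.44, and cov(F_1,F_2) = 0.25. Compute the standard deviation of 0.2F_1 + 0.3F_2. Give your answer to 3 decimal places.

0.447

V(0.2F_1 + 0.3F_2) = (0.2)²·V(F_1) + (0.3)²·V(F_2) + 2·(0.2)·(0.3)·cov(F_1,F_2)
= 0.04·1 + 0.09·1.44 + 0.12·0.25 = 0.1996
SD(0.2F_1 + 0.3F_2) = √0.1996 ≈ 0.447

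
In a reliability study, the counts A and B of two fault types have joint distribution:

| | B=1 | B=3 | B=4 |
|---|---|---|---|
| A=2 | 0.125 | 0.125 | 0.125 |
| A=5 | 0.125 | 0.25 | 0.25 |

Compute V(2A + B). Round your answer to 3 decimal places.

E[A] = 3.875,  E[B] = 2.875,  E[AB] = 11.375
V(A) = 17.125 − (3.875)² = 2.109375;  V(B) = 9.625 − (2.875)² = 1.359375
cov(A,B) = 11.375 − (3.875)(2.875) = 0.234375
V(2A + B) = (2)²·2.109375 + (1)²·1.359375 + 2·(2)·(1)·0.234375 = 10.734375

10.734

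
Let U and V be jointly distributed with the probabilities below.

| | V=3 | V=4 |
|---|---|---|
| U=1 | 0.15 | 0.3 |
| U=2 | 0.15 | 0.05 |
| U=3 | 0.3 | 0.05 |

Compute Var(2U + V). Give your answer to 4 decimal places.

E[U] = 1.9,  E[V] = 3.4,  E[UV] = 6.25
Var(U) = 4.4 − (1.9)² = 0.79;  Var(V) = 11.8 − (3.4)² = 0.24
cov(U,V) = 6.25 − (1.9)(3.4) = -0.21
Var(2U + V) = (2)²·0.79 + (1)²·0.24 + 2·(2)·(1)·-0.21 = 2.56

2.5600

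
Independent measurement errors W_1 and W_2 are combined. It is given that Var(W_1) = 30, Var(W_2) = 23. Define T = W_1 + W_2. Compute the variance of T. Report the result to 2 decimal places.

By independence, Var(T) = (1)²Var(W_1) + (1)²Var(W_2)
= (1)²·30 + (1)²·23 = 53

53.00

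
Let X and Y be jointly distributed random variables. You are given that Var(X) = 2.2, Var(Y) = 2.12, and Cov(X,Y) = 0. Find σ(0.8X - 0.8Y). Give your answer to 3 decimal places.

1.663

Var(0.8X - 0.8Y) = (0.8)²·Var(X) + (-0.8)²·Var(Y) + 2·(0.8)·(-0.8)·Cov(X,Y)
= 0.64·2.2 + 0.64·2.12 + -1.28·0 = 2.7648
σ(0.8X - 0.8Y) = √2.7648 ≈ 1.663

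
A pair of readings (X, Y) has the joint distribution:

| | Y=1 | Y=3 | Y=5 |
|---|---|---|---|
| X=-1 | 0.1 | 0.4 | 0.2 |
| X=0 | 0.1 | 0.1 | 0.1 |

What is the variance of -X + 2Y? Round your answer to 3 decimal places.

E[X] = -0.7,  E[Y] = 3.2,  E[XY] = -2.3
V(X) = 0.7 − (-0.7)² = 0.21;  V(Y) = 12.2 − (3.2)² = 1.96
cov(X,Y) = -2.3 − (-0.7)(3.2) = -0.06
V(-X + 2Y) = (-1)²·0.21 + (2)²·1.96 + 2·(-1)·(2)·-0.06 = 8.29

8.290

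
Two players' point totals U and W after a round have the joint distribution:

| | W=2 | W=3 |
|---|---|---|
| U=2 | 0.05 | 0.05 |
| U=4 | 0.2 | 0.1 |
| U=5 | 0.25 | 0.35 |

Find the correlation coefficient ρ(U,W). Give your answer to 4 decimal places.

0.1091

E[U] = 4.4,  E[W] = 2.5
E[UW] = 11.05
cov(U,W) = E[UW] − E[U]E[W] = 11.05 − (4.4)(2.5) = 0.05
Var(U) = 0.84,  Var(W) = 0.25
ρ = 0.05 / √(0.84·0.25) ≈ 0.1091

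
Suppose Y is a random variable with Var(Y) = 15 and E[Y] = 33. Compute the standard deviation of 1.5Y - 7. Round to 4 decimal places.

5.8095

Var(1.5Y - 7) = (1.5)²·15 = 33.75
σ(1.5Y - 7) = √33.75 ≈ 5.8095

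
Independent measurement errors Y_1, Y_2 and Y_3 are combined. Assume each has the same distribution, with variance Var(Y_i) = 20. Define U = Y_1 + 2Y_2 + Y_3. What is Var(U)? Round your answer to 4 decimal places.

By independence, Var(U) = (1)²Var(Y_1) + (2)²Var(Y_2) + (1)²Var(Y_3)
= (1)²·20 + (2)²·20 + (1)²·20 = 120

120.0000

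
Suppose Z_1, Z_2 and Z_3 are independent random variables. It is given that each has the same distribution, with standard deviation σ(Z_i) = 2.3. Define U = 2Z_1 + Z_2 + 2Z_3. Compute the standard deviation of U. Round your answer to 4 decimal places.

Var(Z_i) = (2.3)² = 5.29
By independence, Var(U) = (2)²Var(Z_1) + (1)²Var(Z_2) + (2)²Var(Z_3)
= (2)²·5.29 + (1)²·5.29 + (2)²·5.29 = 47.61
σ(U) = √47.61 ≈ 6.9000

6.9000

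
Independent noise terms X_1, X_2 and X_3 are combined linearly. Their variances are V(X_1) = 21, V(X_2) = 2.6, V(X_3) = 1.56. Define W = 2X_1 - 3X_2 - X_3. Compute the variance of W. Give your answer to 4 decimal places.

108.9600

By independence, V(W) = (2)²V(X_1) + (-3)²V(X_2) + (-1)²V(X_3)
= (2)²·21 + (-3)²·2.6 + (-1)²·1.56 = 108.96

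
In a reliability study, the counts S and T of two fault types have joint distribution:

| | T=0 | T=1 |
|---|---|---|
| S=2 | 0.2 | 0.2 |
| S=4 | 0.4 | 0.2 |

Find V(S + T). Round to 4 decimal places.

1.0400

E[S] = 3.2,  E[T] = 0.4,  E[ST] = 1.2
V(S) = 11.2 − (3.2)² = 0.96;  V(T) = 0.4 − (0.4)² = 0.24
Cov(S,T) = 1.2 − (3.2)(0.4) = -0.08
V(S + T) = (1)²·0.96 + (1)²·0.24 + 2·(1)·(1)·-0.08 = 1.04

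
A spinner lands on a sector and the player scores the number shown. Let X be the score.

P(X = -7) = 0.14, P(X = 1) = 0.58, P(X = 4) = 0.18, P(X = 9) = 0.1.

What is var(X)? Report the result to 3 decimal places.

16.932

E[X] = (-7)(0.14) + (1)(0.58) + (4)(0.18) + (9)(0.1) = 1.22
E[X²] = (-7)²(0.14) + (1)²(0.58) + (4)²(0.18) + (9)²(0.1) = 18.42
var(X) = E[X²] − (E[X])² = 18.42 − (1.22)² = 16.9316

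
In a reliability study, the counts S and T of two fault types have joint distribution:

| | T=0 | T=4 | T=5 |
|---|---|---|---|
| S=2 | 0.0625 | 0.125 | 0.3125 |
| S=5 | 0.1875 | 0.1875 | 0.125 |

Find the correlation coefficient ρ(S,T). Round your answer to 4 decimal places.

-0.3387

E[S] = 3.5,  E[T] = 3.4375
E[ST] = 11
cov(S,T) = E[ST] − E[S]E[T] = 11 − (3.5)(3.4375) = -1.03125
Var(S) = 2.25,  Var(T) = 4.12109375
ρ = -1.03125 / √(2.25·4.12109375) ≈ -0.3387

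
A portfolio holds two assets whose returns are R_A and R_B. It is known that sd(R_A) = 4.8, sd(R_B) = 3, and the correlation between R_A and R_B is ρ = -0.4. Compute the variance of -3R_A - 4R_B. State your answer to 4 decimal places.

var(R_A) = (4.8)² = 23.04;  var(R_B) = (3)² = 9
Cov(R_A,R_B) = ρ·sd(R_A)·sd(R_B) = -0.4·4.8·3 = -5.76
var(-3R_A - 4R_B) = (-3)²·var(R_A) + (-4)²·var(R_B) + 2·(-3)·(-4)·Cov(R_A,R_B)
= 9·23.04 + 16·9 + 24·-5.76 = 213.12

213.1200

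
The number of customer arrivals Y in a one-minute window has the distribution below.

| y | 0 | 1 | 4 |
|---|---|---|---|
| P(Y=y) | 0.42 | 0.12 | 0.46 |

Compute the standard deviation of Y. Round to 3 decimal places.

1.907

E[Y] = (0)(0.42) + (1)(0.12) + (4)(0.46) = 1.96
E[Y²] = (0)²(0.42) + (1)²(0.12) + (4)²(0.46) = 7.48
var(Y) = E[Y²] − (E[Y])² = 7.48 − (1.96)² = 3.6384
σ(Y) = √3.6384 ≈ 1.907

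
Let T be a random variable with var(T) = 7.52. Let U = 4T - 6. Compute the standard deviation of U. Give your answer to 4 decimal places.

var(4T - 6) = (4)²·7.52 = 120.32
sd(U) = √120.32 ≈ 10.9690

10.9690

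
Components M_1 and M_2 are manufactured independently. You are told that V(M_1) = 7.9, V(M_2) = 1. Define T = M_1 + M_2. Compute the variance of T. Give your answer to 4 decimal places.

By independence, V(T) = (1)²V(M_1) + (1)²V(M_2)
= (1)²·7.9 + (1)²·1 = 8.9

8.9000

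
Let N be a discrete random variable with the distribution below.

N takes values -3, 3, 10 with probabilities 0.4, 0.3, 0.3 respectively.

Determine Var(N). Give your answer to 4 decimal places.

29.0100

E[N] = (-3)(0.4) + (3)(0.3) + (10)(0.3) = 2.7
E[N²] = (-3)²(0.4) + (3)²(0.3) + (10)²(0.3) = 36.3
Var(N) = E[N²] − (E[N])² = 36.3 − (2.7)² = 29.01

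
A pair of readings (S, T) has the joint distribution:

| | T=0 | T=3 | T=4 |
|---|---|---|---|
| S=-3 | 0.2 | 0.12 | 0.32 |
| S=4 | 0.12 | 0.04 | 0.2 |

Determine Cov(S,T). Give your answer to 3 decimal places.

-0.011

E[S] = -0.48,  E[T] = 2.56
E[ST] = -1.24
Cov(S,T) = E[ST] − E[S]E[T] = -1.24 − (-0.48)(2.56) = -0.0112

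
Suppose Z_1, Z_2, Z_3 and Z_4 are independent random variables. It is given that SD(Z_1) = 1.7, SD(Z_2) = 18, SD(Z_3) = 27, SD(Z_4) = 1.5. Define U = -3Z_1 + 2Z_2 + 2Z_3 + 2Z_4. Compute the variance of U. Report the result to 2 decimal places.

var(Z_1) = 2.89, var(Z_2) = 324, var(Z_3) = 729, var(Z_4) = 2.25
By independence, var(U) = (-3)²var(Z_1) + (2)²var(Z_2) + (2)²var(Z_3) + (2)²var(Z_4)
= (-3)²·2.89 + (2)²·324 + (2)²·729 + (2)²·2.25 = 4247.01

4247.01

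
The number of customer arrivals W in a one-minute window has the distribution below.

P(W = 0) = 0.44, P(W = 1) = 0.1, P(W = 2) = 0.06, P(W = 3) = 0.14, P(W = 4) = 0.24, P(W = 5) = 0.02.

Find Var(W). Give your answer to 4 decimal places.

E[W] = (0)(0.44) + (1)(0.1) + (2)(0.06) + (3)(0.14) + (4)(0.24) + (5)(0.02) = 1.7
E[W²] = (0)²(0.44) + (1)²(0.1) + (2)²(0.06) + (3)²(0.14) + (4)²(0.24) + (5)²(0.02) = 5.94
Var(W) = E[W²] − (E[W])² = 5.94 − (1.7)² = 3.05

3.0500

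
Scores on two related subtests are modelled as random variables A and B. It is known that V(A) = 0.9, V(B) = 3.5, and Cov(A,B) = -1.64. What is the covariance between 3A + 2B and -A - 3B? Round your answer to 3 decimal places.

-5.660

Cov(3A + 2B, -A - 3B) = (3)(-1)V(A) + (2)(-3)V(B) + [(3)(-3) + (2)(-1)]Cov(A,B)
= -3·0.9 + -6·3.5 + -11·-1.64 = -5.66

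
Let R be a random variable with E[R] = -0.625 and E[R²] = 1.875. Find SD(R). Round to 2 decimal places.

var(R) = 1.875 − (-0.625)² = 1.484375
SD(R) = √1.484375 ≈ 1.22

1.22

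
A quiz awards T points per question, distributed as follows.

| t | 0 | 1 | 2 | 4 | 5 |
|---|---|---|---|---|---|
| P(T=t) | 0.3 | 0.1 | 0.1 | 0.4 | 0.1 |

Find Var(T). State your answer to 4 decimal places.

E[T] = (0)(0.3) + (1)(0.1) + (2)(0.1) + (4)(0.4) + (5)(0.1) = 2.4
E[T²] = (0)²(0.3) + (1)²(0.1) + (2)²(0.1) + (4)²(0.4) + (5)²(0.1) = 9.4
Var(T) = E[T²] − (E[T])² = 9.4 − (2.4)² = 3.64

3.6400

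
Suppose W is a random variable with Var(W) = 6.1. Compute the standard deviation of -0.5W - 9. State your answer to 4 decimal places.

1.2349

Var(-0.5W - 9) = (-0.5)²·6.1 = 1.525
sd(-0.5W - 9) = √1.525 ≈ 1.2349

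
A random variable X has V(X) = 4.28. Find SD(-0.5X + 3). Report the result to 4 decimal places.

1.0344

V(-0.5X + 3) = (-0.5)²·4.28 = 1.07
SD(-0.5X + 3) = √1.07 ≈ 1.0344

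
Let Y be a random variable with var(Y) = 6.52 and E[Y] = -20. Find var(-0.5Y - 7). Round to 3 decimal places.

var(-0.5Y - 7) = (-0.5)²·var(Y) = 0.25·6.52 = 1.63

1.630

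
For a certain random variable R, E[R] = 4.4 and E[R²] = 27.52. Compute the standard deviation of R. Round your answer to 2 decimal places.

2.86

var(R) = 27.52 − (4.4)² = 8.16
sd(R) = √8.16 ≈ 2.86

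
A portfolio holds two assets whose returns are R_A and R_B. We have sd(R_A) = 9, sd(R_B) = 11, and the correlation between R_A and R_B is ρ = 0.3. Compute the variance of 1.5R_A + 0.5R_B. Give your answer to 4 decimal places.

257.0500

Var(R_A) = (9)² = 81;  Var(R_B) = (11)² = 121
Cov(R_A,R_B) = ρ·sd(R_A)·sd(R_B) = 0.3·9·11 = 29.7
Var(1.5R_A + 0.5R_B) = (1.5)²·Var(R_A) + (0.5)²·Var(R_B) + 2·(1.5)·(0.5)·Cov(R_A,R_B)
= 2.25·81 + 0.25·121 + 1.5·29.7 = 257.05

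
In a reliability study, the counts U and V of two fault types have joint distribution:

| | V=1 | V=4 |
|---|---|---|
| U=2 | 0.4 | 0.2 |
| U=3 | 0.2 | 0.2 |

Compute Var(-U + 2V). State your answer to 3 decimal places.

E[U] = 2.4,  E[V] = 2.2,  E[UV] = 5.4
Var(U) = 6 − (2.4)² = 0.24;  Var(V) = 7 − (2.2)² = 2.16
Cov(U,V) = 5.4 − (2.4)(2.2) = 0.12
Var(-U + 2V) = (-1)²·0.24 + (2)²·2.16 + 2·(-1)·(2)·0.12 = 8.4

8.400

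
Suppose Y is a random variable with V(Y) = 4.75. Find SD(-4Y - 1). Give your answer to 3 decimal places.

8.718

V(-4Y - 1) = (-4)²·4.75 = 76
SD(-4Y - 1) = √76 ≈ 8.718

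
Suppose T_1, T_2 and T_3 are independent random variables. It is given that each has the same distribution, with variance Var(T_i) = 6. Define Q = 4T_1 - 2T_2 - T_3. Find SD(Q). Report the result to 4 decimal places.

By independence, Var(Q) = (4)²Var(T_1) + (-2)²Var(T_2) + (-1)²Var(T_3)
= (4)²·6 + (-2)²·6 + (-1)²·6 = 126
SD(Q) = √126 ≈ 11.2250

11.2250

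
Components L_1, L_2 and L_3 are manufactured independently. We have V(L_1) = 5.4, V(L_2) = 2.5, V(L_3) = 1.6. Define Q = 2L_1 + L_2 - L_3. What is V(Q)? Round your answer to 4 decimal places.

25.7000

By independence, V(Q) = (2)²V(L_1) + (1)²V(L_2) + (-1)²V(L_3)
= (2)²·5.4 + (1)²·2.5 + (-1)²·1.6 = 25.7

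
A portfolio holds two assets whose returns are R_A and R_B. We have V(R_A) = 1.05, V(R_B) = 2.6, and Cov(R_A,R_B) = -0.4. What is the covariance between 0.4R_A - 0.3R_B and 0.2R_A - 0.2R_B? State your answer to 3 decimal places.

Cov(0.4R_A - 0.3R_B, 0.2R_A - 0.2R_B) = (0.4)(0.2)V(R_A) + (-0.3)(-0.2)V(R_B) + [(0.4)(-0.2) + (-0.3)(0.2)]Cov(R_A,R_B)
= 0.08·1.05 + 0.06·2.6 + -0.14·-0.4 = 0.296

0.296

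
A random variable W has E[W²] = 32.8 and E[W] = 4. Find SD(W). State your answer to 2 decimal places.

4.10

var(W) = 32.8 − (4)² = 16.8
SD(W) = √16.8 ≈ 4.10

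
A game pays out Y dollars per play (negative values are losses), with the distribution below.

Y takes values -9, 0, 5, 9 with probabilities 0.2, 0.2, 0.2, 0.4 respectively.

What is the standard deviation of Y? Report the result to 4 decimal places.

6.7646

E[Y] = (-9)(0.2) + (0)(0.2) + (5)(0.2) + (9)(0.4) = 2.8
E[Y²] = (-9)²(0.2) + (0)²(0.2) + (5)²(0.2) + (9)²(0.4) = 53.6
Var(Y) = E[Y²] − (E[Y])² = 53.6 − (2.8)² = 45.76
sd(Y) = √45.76 ≈ 6.7646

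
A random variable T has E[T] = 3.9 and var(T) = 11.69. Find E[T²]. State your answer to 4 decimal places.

26.9000

E[T²] = var(T) + (E[T])² = 11.69 + (3.9)² = 26.9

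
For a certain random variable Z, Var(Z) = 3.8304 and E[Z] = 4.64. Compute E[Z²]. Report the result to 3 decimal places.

25.360

E[Z²] = Var(Z) + (E[Z])² = 3.8304 + (4.64)² = 25.36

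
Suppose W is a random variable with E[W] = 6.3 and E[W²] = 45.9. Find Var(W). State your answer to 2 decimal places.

6.21

Var(W) = 45.9 − (6.3)² = 6.21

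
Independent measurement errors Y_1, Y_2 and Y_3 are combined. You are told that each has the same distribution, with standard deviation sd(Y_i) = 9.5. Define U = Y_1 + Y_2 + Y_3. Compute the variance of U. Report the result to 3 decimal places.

V(Y_i) = (9.5)² = 90.25
By independence, V(U) = (1)²V(Y_1) + (1)²V(Y_2) + (1)²V(Y_3)
= (1)²·90.25 + (1)²·90.25 + (1)²·90.25 = 270.75

270.750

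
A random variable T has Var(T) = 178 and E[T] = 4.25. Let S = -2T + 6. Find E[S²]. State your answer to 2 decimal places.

718.25

E[-2T + 6] = -2·4.25 + 6 = -2.5
Var(-2T + 6) = (-2)²·178 = 712
E[S²] = Var(S) + (E[S])² = 712 + (-2.5)² = 718.25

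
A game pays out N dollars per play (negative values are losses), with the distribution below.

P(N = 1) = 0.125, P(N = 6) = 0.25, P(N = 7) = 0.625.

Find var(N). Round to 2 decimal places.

3.75

E[N] = (1)(0.125) + (6)(0.25) + (7)(0.625) = 6
E[N²] = (1)²(0.125) + (6)²(0.25) + (7)²(0.625) = 39.75
var(N) = E[N²] − (E[N])² = 39.75 − (6)² = 3.75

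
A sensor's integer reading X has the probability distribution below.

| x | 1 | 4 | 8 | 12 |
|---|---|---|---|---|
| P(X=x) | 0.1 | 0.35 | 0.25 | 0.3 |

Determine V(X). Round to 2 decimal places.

E[X] = (1)(0.1) + (4)(0.35) + (8)(0.25) + (12)(0.3) = 7.1
E[X²] = (1)²(0.1) + (4)²(0.35) + (8)²(0.25) + (12)²(0.3) = 64.9
V(X) = E[X²] − (E[X])² = 64.9 − (7.1)² = 14.49

14.49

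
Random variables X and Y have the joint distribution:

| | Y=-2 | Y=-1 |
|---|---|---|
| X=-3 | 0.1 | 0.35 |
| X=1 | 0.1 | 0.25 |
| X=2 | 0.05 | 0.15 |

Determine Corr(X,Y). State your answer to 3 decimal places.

E[X] = -0.6,  E[Y] = -1.25
E[XY] = 0.7
Cov(X,Y) = E[XY] − E[X]E[Y] = 0.7 − (-0.6)(-1.25) = -0.05
Var(X) = 4.84,  Var(Y) = 0.1875
ρ = -0.05 / √(4.84·0.1875) ≈ -0.052

-0.052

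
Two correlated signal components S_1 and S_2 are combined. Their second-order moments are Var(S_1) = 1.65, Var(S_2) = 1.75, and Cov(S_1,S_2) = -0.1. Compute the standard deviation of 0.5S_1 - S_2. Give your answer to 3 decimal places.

1.504

Var(0.5S_1 - S_2) = (0.5)²·Var(S_1) + (-1)²·Var(S_2) + 2·(0.5)·(-1)·Cov(S_1,S_2)
= 0.25·1.65 + 1·1.75 + -1·-0.1 = 2.2625
sd(0.5S_1 - S_2) = √2.2625 ≈ 1.504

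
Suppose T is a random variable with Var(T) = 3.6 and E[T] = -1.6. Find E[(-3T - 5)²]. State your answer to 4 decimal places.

E[-3T - 5] = -3·-1.6 − 5 = -0.2
Var(-3T - 5) = (-3)²·3.6 = 32.4
E[(-3T - 5)²] = Var((-3T - 5)) + (E[(-3T - 5)])² = 32.4 + (-0.2)² = 32.44

32.4400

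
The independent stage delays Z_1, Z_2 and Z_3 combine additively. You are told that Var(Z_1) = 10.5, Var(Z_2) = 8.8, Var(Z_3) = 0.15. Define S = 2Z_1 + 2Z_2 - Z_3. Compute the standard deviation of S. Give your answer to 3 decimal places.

8.795

By independence, Var(S) = (2)²Var(Z_1) + (2)²Var(Z_2) + (-1)²Var(Z_3)
= (2)²·10.5 + (2)²·8.8 + (-1)²·0.15 = 77.35
sd(S) = √77.35 ≈ 8.795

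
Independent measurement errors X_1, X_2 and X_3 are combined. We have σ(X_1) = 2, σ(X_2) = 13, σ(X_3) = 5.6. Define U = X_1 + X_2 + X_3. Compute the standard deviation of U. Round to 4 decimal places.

var(X_1) = 4, var(X_2) = 169, var(X_3) = 31.36
By independence, var(U) = (1)²var(X_1) + (1)²var(X_2) + (1)²var(X_3)
= (1)²·4 + (1)²·169 + (1)²·31.36 = 204.36
σ(U) = √204.36 ≈ 14.2955

14.2955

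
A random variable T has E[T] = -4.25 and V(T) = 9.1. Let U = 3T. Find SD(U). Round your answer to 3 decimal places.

V(3T) = (3)²·9.1 = 81.9
SD(U) = √81.9 ≈ 9.050

9.050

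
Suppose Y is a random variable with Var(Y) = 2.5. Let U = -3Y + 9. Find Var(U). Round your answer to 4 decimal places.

22.5000

Var(-3Y + 9) = (-3)²·Var(Y) = 9·2.5 = 22.5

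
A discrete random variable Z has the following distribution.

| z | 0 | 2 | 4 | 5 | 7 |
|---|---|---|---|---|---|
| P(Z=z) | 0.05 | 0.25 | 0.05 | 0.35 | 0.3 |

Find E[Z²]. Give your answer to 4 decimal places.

25.2500

E[Z²] = (0)²(0.05) + (2)²(0.25) + (4)²(0.05) + (5)²(0.35) + (7)²(0.3) = 25.25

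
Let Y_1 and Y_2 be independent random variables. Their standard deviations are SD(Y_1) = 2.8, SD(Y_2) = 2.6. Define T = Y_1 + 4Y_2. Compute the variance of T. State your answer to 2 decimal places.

Var(Y_1) = 7.84, Var(Y_2) = 6.76
By independence, Var(T) = (1)²Var(Y_1) + (4)²Var(Y_2)
= (1)²·7.84 + (4)²·6.76 = 116

116.00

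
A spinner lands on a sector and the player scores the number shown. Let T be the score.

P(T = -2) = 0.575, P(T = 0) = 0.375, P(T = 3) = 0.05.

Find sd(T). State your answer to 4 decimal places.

E[T] = (-2)(0.575) + (0)(0.375) + (3)(0.05) = -1
E[T²] = (-2)²(0.575) + (0)²(0.375) + (3)²(0.05) = 2.75
Var(T) = E[T²] − (E[T])² = 2.75 − (-1)² = 1.75
sd(T) = √1.75 ≈ 1.3229

1.3229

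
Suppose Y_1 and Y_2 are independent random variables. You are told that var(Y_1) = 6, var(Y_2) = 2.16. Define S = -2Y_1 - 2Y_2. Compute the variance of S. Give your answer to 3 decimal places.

By independence, var(S) = (-2)²var(Y_1) + (-2)²var(Y_2)
= (-2)²·6 + (-2)²·2.16 = 32.64

32.640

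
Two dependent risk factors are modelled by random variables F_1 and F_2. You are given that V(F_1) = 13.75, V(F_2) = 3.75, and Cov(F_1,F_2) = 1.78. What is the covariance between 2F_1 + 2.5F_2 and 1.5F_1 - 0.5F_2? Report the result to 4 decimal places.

Cov(2F_1 + 2.5F_2, 1.5F_1 - 0.5F_2) = (2)(1.5)V(F_1) + (2.5)(-0.5)V(F_2) + [(2)(-0.5) + (2.5)(1.5)]Cov(F_1,F_2)
= 3·13.75 + -1.25·3.75 + 2.75·1.78 = 41.4575

41.4575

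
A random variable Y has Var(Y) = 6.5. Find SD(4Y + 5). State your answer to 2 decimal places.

Var(4Y + 5) = (4)²·6.5 = 104
SD(4Y + 5) = √104 ≈ 10.20

10.20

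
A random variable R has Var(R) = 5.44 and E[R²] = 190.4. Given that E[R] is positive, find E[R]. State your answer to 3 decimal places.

13.600

(E[R])² = E[R²] − Var(R) = 190.4 − 5.44 = 184.96
E[R] = √184.96 = 13.6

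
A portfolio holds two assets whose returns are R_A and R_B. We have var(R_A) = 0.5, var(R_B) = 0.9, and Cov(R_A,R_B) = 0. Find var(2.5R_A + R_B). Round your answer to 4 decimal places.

4.0250

var(2.5R_A + R_B) = (2.5)²·var(R_A) + (1)²·var(R_B) + 2·(2.5)·(1)·Cov(R_A,R_B)
= 6.25·0.5 + 1·0.9 + 5·0 = 4.025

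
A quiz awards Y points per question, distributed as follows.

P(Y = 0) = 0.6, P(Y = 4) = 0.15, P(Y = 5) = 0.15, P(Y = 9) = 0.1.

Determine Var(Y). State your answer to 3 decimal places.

9.188

E[Y] = (0)(0.6) + (4)(0.15) + (5)(0.15) + (9)(0.1) = 2.25
E[Y²] = (0)²(0.6) + (4)²(0.15) + (5)²(0.15) + (9)²(0.1) = 14.25
Var(Y) = E[Y²] − (E[Y])² = 14.25 − (2.25)² = 9.1875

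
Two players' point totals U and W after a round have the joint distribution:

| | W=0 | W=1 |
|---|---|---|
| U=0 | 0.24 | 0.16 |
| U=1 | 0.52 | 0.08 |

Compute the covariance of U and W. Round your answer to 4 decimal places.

E[U] = 0.6,  E[W] = 0.24
E[UW] = 0.08
Cov(U,W) = E[UW] − E[U]E[W] = 0.08 − (0.6)(0.24) = -0.064

-0.0640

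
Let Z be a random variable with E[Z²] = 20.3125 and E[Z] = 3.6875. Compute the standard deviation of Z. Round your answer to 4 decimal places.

2.5913

var(Z) = 20.3125 − (3.6875)² = 6.71484375
SD(Z) = √6.71484375 ≈ 2.5913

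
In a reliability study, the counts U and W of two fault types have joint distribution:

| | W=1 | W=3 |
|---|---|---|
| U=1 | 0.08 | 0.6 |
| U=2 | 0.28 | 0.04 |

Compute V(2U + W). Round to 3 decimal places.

0.474

E[U] = 1.32,  E[W] = 2.28,  E[UW] = 2.68
V(U) = 1.96 − (1.32)² = 0.2176;  V(W) = 6.12 − (2.28)² = 0.9216
Cov(U,W) = 2.68 − (1.32)(2.28) = -0.3296
V(2U + W) = (2)²·0.2176 + (1)²·0.9216 + 2·(2)·(1)·-0.3296 = 0.4736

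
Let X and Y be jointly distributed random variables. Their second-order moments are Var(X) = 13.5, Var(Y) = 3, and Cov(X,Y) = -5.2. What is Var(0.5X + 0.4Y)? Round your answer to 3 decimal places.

Var(0.5X + 0.4Y) = (0.5)²·Var(X) + (0.4)²·Var(Y) + 2·(0.5)·(0.4)·Cov(X,Y)
= 0.25·13.5 + 0.16·3 + 0.4·-5.2 = 1.775

1.775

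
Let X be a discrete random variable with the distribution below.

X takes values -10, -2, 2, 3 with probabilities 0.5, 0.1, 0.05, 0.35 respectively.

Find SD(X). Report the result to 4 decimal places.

E[X] = (-10)(0.5) + (-2)(0.1) + (2)(0.05) + (3)(0.35) = -4.05
E[X²] = (-10)²(0.5) + (-2)²(0.1) + (2)²(0.05) + (3)²(0.35) = 53.75
Var(X) = E[X²] − (E[X])² = 53.75 − (-4.05)² = 37.3475
SD(X) = √37.3475 ≈ 6.1113

6.1113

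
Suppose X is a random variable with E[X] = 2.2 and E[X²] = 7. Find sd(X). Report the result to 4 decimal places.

V(X) = 7 − (2.2)² = 2.16
sd(X) = √2.16 ≈ 1.4697

1.4697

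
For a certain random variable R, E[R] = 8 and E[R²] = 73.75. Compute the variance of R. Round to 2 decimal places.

9.75

Var(R) = 73.75 − (8)² = 9.75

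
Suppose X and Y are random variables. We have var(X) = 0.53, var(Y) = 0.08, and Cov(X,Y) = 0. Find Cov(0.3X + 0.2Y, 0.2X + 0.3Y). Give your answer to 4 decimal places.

0.0366

Cov(0.3X + 0.2Y, 0.2X + 0.3Y) = (0.3)(0.2)var(X) + (0.2)(0.3)var(Y) + [(0.3)(0.3) + (0.2)(0.2)]Cov(X,Y)
= 0.06·0.53 + 0.06·0.08 + 0.13·0 = 0.0366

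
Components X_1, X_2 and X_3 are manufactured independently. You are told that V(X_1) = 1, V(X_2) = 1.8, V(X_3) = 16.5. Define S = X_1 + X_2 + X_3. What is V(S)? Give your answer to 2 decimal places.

By independence, V(S) = (1)²V(X_1) + (1)²V(X_2) + (1)²V(X_3)
= (1)²·1 + (1)²·1.8 + (1)²·16.5 = 19.3

19.30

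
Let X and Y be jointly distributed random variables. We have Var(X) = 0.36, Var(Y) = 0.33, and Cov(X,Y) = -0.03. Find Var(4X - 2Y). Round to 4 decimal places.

7.5600

Var(4X - 2Y) = (4)²·Var(X) + (-2)²·Var(Y) + 2·(4)·(-2)·Cov(X,Y)
= 16·0.36 + 4·0.33 + -16·-0.03 = 7.56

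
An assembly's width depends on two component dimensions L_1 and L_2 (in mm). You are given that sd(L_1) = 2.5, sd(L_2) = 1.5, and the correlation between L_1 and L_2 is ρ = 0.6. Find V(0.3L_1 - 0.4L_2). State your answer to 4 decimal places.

0.3825

V(L_1) = (2.5)² = 6.25;  V(L_2) = (1.5)² = 2.25
Cov(L_1,L_2) = ρ·sd(L_1)·sd(L_2) = 0.6·2.5·1.5 = 2.25
V(0.3L_1 - 0.4L_2) = (0.3)²·V(L_1) + (-0.4)²·V(L_2) + 2·(0.3)·(-0.4)·Cov(L_1,L_2)
= 0.09·6.25 + 0.16·2.25 + -0.24·2.25 = 0.3825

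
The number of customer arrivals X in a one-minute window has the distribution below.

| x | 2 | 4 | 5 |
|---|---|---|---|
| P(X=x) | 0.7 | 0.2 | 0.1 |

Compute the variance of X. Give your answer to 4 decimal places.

E[X] = (2)(0.7) + (4)(0.2) + (5)(0.1) = 2.7
E[X²] = (2)²(0.7) + (4)²(0.2) + (5)²(0.1) = 8.5
V(X) = E[X²] − (E[X])² = 8.5 − (2.7)² = 1.21

1.2100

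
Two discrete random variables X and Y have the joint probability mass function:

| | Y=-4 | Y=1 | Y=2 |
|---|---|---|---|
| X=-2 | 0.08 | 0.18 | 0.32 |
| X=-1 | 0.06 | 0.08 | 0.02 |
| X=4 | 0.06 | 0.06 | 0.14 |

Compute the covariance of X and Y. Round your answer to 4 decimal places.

E[X] = -0.28,  E[Y] = 0.48
E[XY] = -0.48
Cov(X,Y) = E[XY] − E[X]E[Y] = -0.48 − (-0.28)(0.48) = -0.3456

-0.3456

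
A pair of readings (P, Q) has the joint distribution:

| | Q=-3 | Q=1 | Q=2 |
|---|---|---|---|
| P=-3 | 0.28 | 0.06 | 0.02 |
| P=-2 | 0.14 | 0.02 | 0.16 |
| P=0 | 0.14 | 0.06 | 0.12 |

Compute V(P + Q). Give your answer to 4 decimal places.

8.5844

E[P] = -1.72,  E[Q] = -0.94,  E[PQ] = 2.38
V(P) = 4.52 − (-1.72)² = 1.5616;  V(Q) = 6.38 − (-0.94)² = 5.4964
Cov(P,Q) = 2.38 − (-1.72)(-0.94) = 0.7632
V(P + Q) = (1)²·1.5616 + (1)²·5.4964 + 2·(1)·(1)·0.7632 = 8.5844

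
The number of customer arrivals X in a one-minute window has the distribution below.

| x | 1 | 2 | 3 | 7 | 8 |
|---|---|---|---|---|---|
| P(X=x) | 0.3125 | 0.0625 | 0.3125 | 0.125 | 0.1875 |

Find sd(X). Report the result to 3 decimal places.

2.727

E[X] = (1)(0.3125) + (2)(0.0625) + (3)(0.3125) + (7)(0.125) + (8)(0.1875) = 3.75
E[X²] = (1)²(0.3125) + (2)²(0.0625) + (3)²(0.3125) + (7)²(0.125) + (8)²(0.1875) = 21.5
Var(X) = E[X²] − (E[X])² = 21.5 − (3.75)² = 7.4375
sd(X) = √7.4375 ≈ 2.727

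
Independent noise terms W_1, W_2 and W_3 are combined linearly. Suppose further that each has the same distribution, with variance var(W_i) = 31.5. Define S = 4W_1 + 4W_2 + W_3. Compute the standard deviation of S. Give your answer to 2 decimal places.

By independence, var(S) = (4)²var(W_1) + (4)²var(W_2) + (1)²var(W_3)
= (4)²·31.5 + (4)²·31.5 + (1)²·31.5 = 1039.5
SD(S) = √1039.5 ≈ 32.24

32.24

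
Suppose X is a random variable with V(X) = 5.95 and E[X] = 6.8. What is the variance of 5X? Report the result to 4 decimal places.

148.7500

V(5X) = (5)²·V(X) = 25·5.95 = 148.75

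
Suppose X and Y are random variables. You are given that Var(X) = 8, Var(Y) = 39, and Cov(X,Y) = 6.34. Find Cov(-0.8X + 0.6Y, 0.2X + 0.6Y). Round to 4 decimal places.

Cov(-0.8X + 0.6Y, 0.2X + 0.6Y) = (-0.8)(0.2)Var(X) + (0.6)(0.6)Var(Y) + [(-0.8)(0.6) + (0.6)(0.2)]Cov(X,Y)
= -0.16·8 + 0.36·39 + -0.36·6.34 = 10.4776

10.4776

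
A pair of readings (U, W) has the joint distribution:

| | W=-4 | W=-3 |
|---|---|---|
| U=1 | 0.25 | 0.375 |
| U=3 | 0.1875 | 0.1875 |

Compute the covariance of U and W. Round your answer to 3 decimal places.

E[U] = 1.75,  E[W] = -3.4375
E[UW] = -6.0625
cov(U,W) = E[UW] − E[U]E[W] = -6.0625 − (1.75)(-3.4375) = -0.046875

-0.047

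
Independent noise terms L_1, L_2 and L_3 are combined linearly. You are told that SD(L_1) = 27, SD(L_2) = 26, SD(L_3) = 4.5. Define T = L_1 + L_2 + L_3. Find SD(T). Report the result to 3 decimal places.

Var(L_1) = 729, Var(L_2) = 676, Var(L_3) = 20.25
By independence, Var(T) = (1)²Var(L_1) + (1)²Var(L_2) + (1)²Var(L_3)
= (1)²·729 + (1)²·676 + (1)²·20.25 = 1425.25
SD(T) = √1425.25 ≈ 37.752

37.752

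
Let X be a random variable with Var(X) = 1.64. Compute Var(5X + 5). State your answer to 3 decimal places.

Var(5X + 5) = (5)²·Var(X) = 25·1.64 = 41

41.000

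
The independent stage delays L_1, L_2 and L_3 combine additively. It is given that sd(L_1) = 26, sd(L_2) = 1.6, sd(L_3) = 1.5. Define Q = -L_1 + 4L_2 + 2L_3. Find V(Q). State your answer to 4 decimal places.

725.9600

V(L_1) = 676, V(L_2) = 2.56, V(L_3) = 2.25
By independence, V(Q) = (-1)²V(L_1) + (4)²V(L_2) + (2)²V(L_3)
= (-1)²·676 + (4)²·2.56 + (2)²·2.25 = 725.96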